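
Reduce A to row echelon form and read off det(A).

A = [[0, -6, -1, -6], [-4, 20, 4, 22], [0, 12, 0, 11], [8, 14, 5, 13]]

Forward elimination:
R1 <-> R2   (pivot in column 1 was zero)
[ -4  20   4  22 ]
[  0  -6  -1  -6 ]
[  0  12   0  11 ]
[  8  14   5  13 ]
R4 <- R4 - (-2)*R1:  [  0  54  13  57 ]
R3 <- R3 - (-2)*R2:  [  0   0  -2  -1 ]
R4 <- R4 - (-9)*R2:  [ 0  0  4  3 ]
R4 <- R4 - (-2)*R3:  [ 0  0  0  1 ]
Upper-triangular form:
[ -4  20   4  22 ]
[  0  -6  -1  -6 ]
[  0   0  -2  -1 ]
[  0   0   0   1 ]
det(A) = (-1)^1 * (-4) * (-6) * (-2) * (1) = 48  (1 row swap -> sign -1)

det(A) = 48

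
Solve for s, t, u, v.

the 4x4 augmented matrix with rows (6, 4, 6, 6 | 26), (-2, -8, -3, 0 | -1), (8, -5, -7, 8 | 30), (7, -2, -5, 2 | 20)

Forward elimination on [A|b]:
R2 <- R2 - (-1/3)*R1:  [     0  -20/3     -1      2   23/3 ]
R3 <- R3 - (4/3)*R1:  [     0  -31/3    -15      0  -14/3 ]
R4 <- R4 - (7/6)*R1:  [     0  -20/3    -12     -5  -31/3 ]
R3 <- R3 - (31/20)*R2:  [       0        0  -269/20   -31/10  -331/20 ]
R4 <- R4 - (1)*R2:  [   0    0  -11   -7  -18 ]
R4 <- R4 - (220/269)*R3:  [         0          0          0  -1201/269  -1201/269 ]
Row echelon form:
[ 6      4        6          6  |         26 ]
[ 0  -20/3       -1          2  |       23/3 ]
[ 0      0  -269/20     -31/10  |    -331/20 ]
[ 0      0        0  -1201/269  |  -1201/269 ]
Back-substitution:
v = (-1201/269) / (-1201/269) = 1
u = (-331/20 - (-31/10)*(1)) / (-269/20) = 1
t = (23/3 - (-1)*(1) - (2)*(1)) / (-20/3) = -1
s = (26 - (4)*(-1) - (6)*(1) - (6)*(1)) / 6 = 3

(3, -1, 1, 1)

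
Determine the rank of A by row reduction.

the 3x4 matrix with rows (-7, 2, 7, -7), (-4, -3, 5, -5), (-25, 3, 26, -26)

Row reduction:
R2 <- R2 - (4/7)*R1:  [     0  -29/7      1     -1 ]
R3 <- R3 - (25/7)*R1:  [     0  -29/7      1     -1 ]
R3 <- R3 - (1)*R2:  [ 0  0  0  0 ]
Row echelon form:
[ -7      2  7  -7 ]
[  0  -29/7  1  -1 ]
[  0      0  0   0 ]
Nonzero rows / pivot columns: 2

rank(A) = 2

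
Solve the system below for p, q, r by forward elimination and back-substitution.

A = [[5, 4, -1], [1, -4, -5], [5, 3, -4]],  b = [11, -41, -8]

(0, 4, 5)

Forward elimination on [A|b]:
R2 <- R2 - (1/5)*R1:  [      0   -24/5   -24/5  -216/5 ]
R3 <- R3 - (1)*R1:  [   0   -1   -3  -19 ]
R3 <- R3 - (5/24)*R2:  [   0    0   -2  -10 ]
Row echelon form:
[ 5      4     -1  |      11 ]
[ 0  -24/5  -24/5  |  -216/5 ]
[ 0      0     -2  |     -10 ]
Back-substitution:
r = (-10) / -2 = 5
q = (-216/5 - (-24/5)*(5)) / (-24/5) = 4
p = (11 - (4)*(4) - (-1)*(5)) / 5 = 0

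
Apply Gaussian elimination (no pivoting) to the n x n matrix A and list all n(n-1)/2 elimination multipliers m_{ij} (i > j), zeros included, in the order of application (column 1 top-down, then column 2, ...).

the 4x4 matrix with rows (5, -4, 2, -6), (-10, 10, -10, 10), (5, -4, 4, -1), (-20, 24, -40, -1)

Forward elimination:
R2 <- R2 - (-2)*R1:  [  0   2  -6  -2 ]
R3 <- R3 - (1)*R1:  [ 0  0  2  5 ]
R4 <- R4 - (-4)*R1:  [   0    8  -32  -25 ]
R3: entry in column 2 is already 0 -> m_{32} = 0 (no row operation needed)
R4 <- R4 - (4)*R2:  [   0    0   -8  -17 ]
R4 <- R4 - (-4)*R3:  [ 0  0  0  3 ]
Multipliers (in order of application): m_{21} = -2, m_{31} = 1, m_{41} = -4, m_{32} = 0, m_{42} = 4, m_{43} = -4

multipliers: -2, 1, -4, 0, 4, -4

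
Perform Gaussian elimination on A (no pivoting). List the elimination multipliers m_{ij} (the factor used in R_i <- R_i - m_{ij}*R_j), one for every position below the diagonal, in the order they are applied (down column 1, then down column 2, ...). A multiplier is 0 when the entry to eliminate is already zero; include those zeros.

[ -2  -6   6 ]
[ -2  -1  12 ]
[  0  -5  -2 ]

Forward elimination:
R2 <- R2 - (1)*R1:  [ 0  5  6 ]
R3: entry in column 1 is already 0 -> m_{31} = 0 (no row operation needed)
R3 <- R3 - (-1)*R2:  [ 0  0  4 ]
Multipliers (in order of application): m_{21} = 1, m_{31} = 0, m_{32} = -1

multipliers: 1, 0, -1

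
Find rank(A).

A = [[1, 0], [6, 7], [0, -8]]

Row reduction:
R2 <- R2 - (6)*R1:  [ 0  7 ]
R3 <- R3 - (-8/7)*R2:  [ 0  0 ]
Row echelon form:
[ 1  0 ]
[ 0  7 ]
[ 0  0 ]
Nonzero rows / pivot columns: 2

rank(A) = 2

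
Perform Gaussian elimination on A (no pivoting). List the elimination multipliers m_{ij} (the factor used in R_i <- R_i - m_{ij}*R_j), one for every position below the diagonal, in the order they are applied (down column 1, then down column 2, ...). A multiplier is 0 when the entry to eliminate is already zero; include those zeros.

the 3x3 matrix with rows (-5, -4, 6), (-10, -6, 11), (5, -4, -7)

Forward elimination:
R2 <- R2 - (2)*R1:  [  0   2  -1 ]
R3 <- R3 - (-1)*R1:  [  0  -8  -1 ]
R3 <- R3 - (-4)*R2:  [  0   0  -5 ]
Multipliers (in order of application): m_{21} = 2, m_{31} = -1, m_{32} = -4

multipliers: 2, -1, -4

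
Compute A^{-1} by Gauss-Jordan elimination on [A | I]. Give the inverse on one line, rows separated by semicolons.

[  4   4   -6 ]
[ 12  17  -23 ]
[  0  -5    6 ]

Gauss-Jordan on [A | I]:
R1 <- (1/4)*R1:  [    1     1  -3/2  |   1/4     0     0 ]
R2 <- R2 - (12)*R1:  [  0   5  -5  |  -3   1   0 ]
R2 <- (1/5)*R2:  [    0     1    -1  |  -3/5   1/5     0 ]
R1 <- R1 - (1)*R2:  [     1      0   -1/2  |  17/20   -1/5      0 ]
R3 <- R3 - (-5)*R2:  [  0   0   1  |  -3   1   1 ]
R1 <- R1 - (-1/2)*R3:  [      1       0       0  |  -13/20    3/10     1/2 ]
R2 <- R2 - (-1)*R3:  [     0      1      0  |  -18/5    6/5      1 ]
Right block of [I | A^{-1}] is the inverse:
[ -13/20  3/10  1/2 ]
[  -18/5   6/5    1 ]
[     -3     1    1 ]

inverse = [-13/20 3/10 1/2; -18/5 6/5 1; -3 1 1]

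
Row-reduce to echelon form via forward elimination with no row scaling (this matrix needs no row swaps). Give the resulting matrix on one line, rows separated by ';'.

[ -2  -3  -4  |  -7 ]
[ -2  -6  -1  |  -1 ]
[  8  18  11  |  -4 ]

Forward elimination:
R2 <- R2 - (1)*R1:  [  0  -3   3   6 ]
R3 <- R3 - (-4)*R1:  [   0    6   -5  -32 ]
R3 <- R3 - (-2)*R2:  [   0    0    1  -20 ]
Row echelon form:
[ -2  -3  -4  |   -7 ]
[  0  -3   3  |    6 ]
[  0   0   1  |  -20 ]

REF = [-2 -3 -4 -7; 0 -3 3 6; 0 0 1 -20]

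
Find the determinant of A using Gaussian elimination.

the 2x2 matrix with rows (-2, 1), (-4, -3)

Forward elimination:
R2 <- R2 - (2)*R1:  [  0  -5 ]
Upper-triangular form:
[ -2   1 ]
[  0  -5 ]
det(A) = (-1)^0 * (-2) * (-5) = 10  (0 row swaps -> sign +1)

det(A) = 10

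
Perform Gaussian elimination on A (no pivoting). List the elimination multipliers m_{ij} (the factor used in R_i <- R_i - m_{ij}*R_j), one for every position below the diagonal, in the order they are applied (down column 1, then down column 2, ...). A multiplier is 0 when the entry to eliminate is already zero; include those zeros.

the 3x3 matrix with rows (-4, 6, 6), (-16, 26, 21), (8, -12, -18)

multipliers: 4, -2, 0

Forward elimination:
R2 <- R2 - (4)*R1:  [  0   2  -3 ]
R3 <- R3 - (-2)*R1:  [  0   0  -6 ]
R3: entry in column 2 is already 0 -> m_{32} = 0 (no row operation needed)
Multipliers (in order of application): m_{21} = 4, m_{31} = -2, m_{32} = 0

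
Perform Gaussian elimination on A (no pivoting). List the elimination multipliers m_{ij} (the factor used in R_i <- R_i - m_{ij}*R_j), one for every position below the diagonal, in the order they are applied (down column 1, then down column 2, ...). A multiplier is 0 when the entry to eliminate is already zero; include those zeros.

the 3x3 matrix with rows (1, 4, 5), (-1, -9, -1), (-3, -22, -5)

multipliers: -1, -3, 2

Forward elimination:
R2 <- R2 - (-1)*R1:  [  0  -5   4 ]
R3 <- R3 - (-3)*R1:  [   0  -10   10 ]
R3 <- R3 - (2)*R2:  [ 0  0  2 ]
Multipliers (in order of application): m_{21} = -1, m_{31} = -3, m_{32} = 2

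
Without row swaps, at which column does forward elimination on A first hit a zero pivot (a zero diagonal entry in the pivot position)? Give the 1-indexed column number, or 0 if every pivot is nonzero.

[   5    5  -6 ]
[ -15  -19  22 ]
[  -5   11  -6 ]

Naive forward elimination:
R2 <- R2 - (-3)*R1:  [  0  -4   4 ]
R3 <- R3 - (-1)*R1:  [   0   16  -12 ]
R3 <- R3 - (-4)*R2:  [ 0  0  4 ]
All pivots nonzero; naive elimination completes without hitting a zero pivot.

first zero-pivot column = 0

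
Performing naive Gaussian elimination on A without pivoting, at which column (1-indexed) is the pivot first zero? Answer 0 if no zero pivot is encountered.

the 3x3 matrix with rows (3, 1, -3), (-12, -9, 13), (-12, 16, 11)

Naive forward elimination:
R2 <- R2 - (-4)*R1:  [  0  -5   1 ]
R3 <- R3 - (-4)*R1:  [  0  20  -1 ]
R3 <- R3 - (-4)*R2:  [ 0  0  3 ]
All pivots nonzero; naive elimination completes without hitting a zero pivot.

first zero-pivot column = 0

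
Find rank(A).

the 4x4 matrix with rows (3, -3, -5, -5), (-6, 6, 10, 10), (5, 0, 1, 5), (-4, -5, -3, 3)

Row reduction:
R2 <- R2 - (-2)*R1:  [ 0  0  0  0 ]
R3 <- R3 - (5/3)*R1:  [    0     5  28/3  40/3 ]
R4 <- R4 - (-4/3)*R1:  [     0     -9  -29/3  -11/3 ]
R2 <-> R3   (pivot in column 2 was zero)
[ 3  -3     -5     -5 ]
[ 0   5   28/3   40/3 ]
[ 0   0      0      0 ]
[ 0  -9  -29/3  -11/3 ]
R4 <- R4 - (-9/5)*R2:  [      0       0  107/15    61/3 ]
R3 <-> R4   (pivot in column 3 was zero)
[ 3  -3      -5    -5 ]
[ 0   5    28/3  40/3 ]
[ 0   0  107/15  61/3 ]
[ 0   0       0     0 ]
Row echelon form:
[ 3  -3      -5    -5 ]
[ 0   5    28/3  40/3 ]
[ 0   0  107/15  61/3 ]
[ 0   0       0     0 ]
Nonzero rows / pivot columns: 3

rank(A) = 3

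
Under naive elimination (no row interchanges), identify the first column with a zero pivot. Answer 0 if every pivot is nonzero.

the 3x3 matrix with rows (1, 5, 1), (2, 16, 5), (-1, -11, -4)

first zero-pivot column = 3

Naive forward elimination:
R2 <- R2 - (2)*R1:  [ 0  6  3 ]
R3 <- R3 - (-1)*R1:  [  0  -6  -3 ]
R3 <- R3 - (-1)*R2:  [ 0  0  0 ]
Matrix at this point:
[ 1  5  1 ]
[ 0  6  3 ]
[ 0  0  0 ]
Pivot entry (3,3) in the last row is zero and there are no rows below to swap with -> zero pivot in column 3 (A is singular).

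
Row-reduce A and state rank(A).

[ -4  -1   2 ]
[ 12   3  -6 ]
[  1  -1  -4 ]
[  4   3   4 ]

rank(A) = 3

Row reduction:
R2 <- R2 - (-3)*R1:  [ 0  0  0 ]
R3 <- R3 - (-1/4)*R1:  [    0  -5/4  -7/2 ]
R4 <- R4 - (-1)*R1:  [ 0  2  6 ]
R2 <-> R3   (pivot in column 2 was zero)
[ -4    -1     2 ]
[  0  -5/4  -7/2 ]
[  0     0     0 ]
[  0     2     6 ]
R4 <- R4 - (-8/5)*R2:  [   0    0  2/5 ]
R3 <-> R4   (pivot in column 3 was zero)
[ -4    -1     2 ]
[  0  -5/4  -7/2 ]
[  0     0   2/5 ]
[  0     0     0 ]
Row echelon form:
[ -4    -1     2 ]
[  0  -5/4  -7/2 ]
[  0     0   2/5 ]
[  0     0     0 ]
Nonzero rows / pivot columns: 3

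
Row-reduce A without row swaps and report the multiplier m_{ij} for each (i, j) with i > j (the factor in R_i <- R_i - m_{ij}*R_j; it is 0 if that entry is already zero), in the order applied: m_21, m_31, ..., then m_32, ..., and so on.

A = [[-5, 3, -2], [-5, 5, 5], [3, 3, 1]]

multipliers: 1, -3/5, 12/5

Forward elimination:
R2 <- R2 - (1)*R1:  [ 0  2  7 ]
R3 <- R3 - (-3/5)*R1:  [    0  24/5  -1/5 ]
R3 <- R3 - (12/5)*R2:  [   0    0  -17 ]
Multipliers (in order of application): m_{21} = 1, m_{31} = -3/5, m_{32} = 12/5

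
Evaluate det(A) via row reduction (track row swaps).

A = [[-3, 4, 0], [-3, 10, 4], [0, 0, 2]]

det(A) = -36

Forward elimination:
R2 <- R2 - (1)*R1:  [ 0  6  4 ]
Upper-triangular form:
[ -3  4  0 ]
[  0  6  4 ]
[  0  0  2 ]
det(A) = (-1)^0 * (-3) * (6) * (2) = -36  (0 row swaps -> sign +1)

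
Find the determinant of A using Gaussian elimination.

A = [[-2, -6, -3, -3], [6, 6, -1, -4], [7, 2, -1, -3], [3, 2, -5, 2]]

det(A) = 1152

Forward elimination:
R2 <- R2 - (-3)*R1:  [   0  -12  -10  -13 ]
R3 <- R3 - (-7/2)*R1:  [     0    -19  -23/2  -27/2 ]
R4 <- R4 - (-3/2)*R1:  [     0     -7  -19/2   -5/2 ]
R3 <- R3 - (19/12)*R2:  [     0      0   13/3  85/12 ]
R4 <- R4 - (7/12)*R2:  [     0      0  -11/3  61/12 ]
R4 <- R4 - (-11/13)*R3:  [      0       0       0  144/13 ]
Upper-triangular form:
[ -2   -6    -3      -3 ]
[  0  -12   -10     -13 ]
[  0    0  13/3   85/12 ]
[  0    0     0  144/13 ]
det(A) = (-1)^0 * (-2) * (-12) * (13/3) * (144/13) = 1152  (0 row swaps -> sign +1)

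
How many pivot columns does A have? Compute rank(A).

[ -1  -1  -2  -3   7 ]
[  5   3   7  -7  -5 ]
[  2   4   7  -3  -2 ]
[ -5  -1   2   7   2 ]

rank(A) = 4

Row reduction:
R2 <- R2 - (-5)*R1:  [   0   -2   -3  -22   30 ]
R3 <- R3 - (-2)*R1:  [  0   2   3  -9  12 ]
R4 <- R4 - (5)*R1:  [   0    4   12   22  -33 ]
R3 <- R3 - (-1)*R2:  [   0    0    0  -31   42 ]
R4 <- R4 - (-2)*R2:  [   0    0    6  -22   27 ]
R3 <-> R4   (pivot in column 3 was zero)
[ -1  -1  -2   -3   7 ]
[  0  -2  -3  -22  30 ]
[  0   0   6  -22  27 ]
[  0   0   0  -31  42 ]
Row echelon form:
[ -1  -1  -2   -3   7 ]
[  0  -2  -3  -22  30 ]
[  0   0   6  -22  27 ]
[  0   0   0  -31  42 ]
Nonzero rows / pivot columns: 4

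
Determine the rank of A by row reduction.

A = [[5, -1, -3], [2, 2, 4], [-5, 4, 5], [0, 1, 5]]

Row reduction:
R2 <- R2 - (2/5)*R1:  [    0  12/5  26/5 ]
R3 <- R3 - (-1)*R1:  [ 0  3  2 ]
R3 <- R3 - (5/4)*R2:  [    0     0  -9/2 ]
R4 <- R4 - (5/12)*R2:  [    0     0  17/6 ]
R4 <- R4 - (-17/27)*R3:  [ 0  0  0 ]
Row echelon form:
[ 5    -1    -3 ]
[ 0  12/5  26/5 ]
[ 0     0  -9/2 ]
[ 0     0     0 ]
Nonzero rows / pivot columns: 3

rank(A) = 3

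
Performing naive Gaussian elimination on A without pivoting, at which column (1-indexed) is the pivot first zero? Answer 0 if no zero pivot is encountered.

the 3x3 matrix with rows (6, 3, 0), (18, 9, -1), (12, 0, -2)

Naive forward elimination:
R2 <- R2 - (3)*R1:  [  0   0  -1 ]
R3 <- R3 - (2)*R1:  [  0  -6  -2 ]
Matrix at this point:
[ 6   3   0 ]
[ 0   0  -1 ]
[ 0  -6  -2 ]
Pivot entry (2,2) is zero but row 3 has -6 in column 2 -> naive elimination stops; a row interchange (e.g. R2 <-> R3) would be required here.

first zero-pivot column = 2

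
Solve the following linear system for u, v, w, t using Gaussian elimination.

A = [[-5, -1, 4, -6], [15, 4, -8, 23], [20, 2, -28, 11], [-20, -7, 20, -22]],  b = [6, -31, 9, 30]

(0, -4, -1, -1)

Forward elimination on [A|b]:
R2 <- R2 - (-3)*R1:  [   0    1    4    5  -13 ]
R3 <- R3 - (-4)*R1:  [   0   -2  -12  -13   33 ]
R4 <- R4 - (4)*R1:  [  0  -3   4   2   6 ]
R3 <- R3 - (-2)*R2:  [  0   0  -4  -3   7 ]
R4 <- R4 - (-3)*R2:  [   0    0   16   17  -33 ]
R4 <- R4 - (-4)*R3:  [  0   0   0   5  -5 ]
Row echelon form:
[ -5  -1   4  -6  |    6 ]
[  0   1   4   5  |  -13 ]
[  0   0  -4  -3  |    7 ]
[  0   0   0   5  |   -5 ]
Back-substitution:
t = (-5) / 5 = -1
w = (7 - (-3)*(-1)) / -4 = -1
v = (-13 - (4)*(-1) - (5)*(-1)) / 1 = -4
u = (6 - (-1)*(-4) - (4)*(-1) - (-6)*(-1)) / -5 = 0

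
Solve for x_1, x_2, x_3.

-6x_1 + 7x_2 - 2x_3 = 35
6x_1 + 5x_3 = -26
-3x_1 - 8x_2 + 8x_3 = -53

Forward elimination on [A|b]:
R2 <- R2 - (-1)*R1:  [ 0  7  3  9 ]
R3 <- R3 - (1/2)*R1:  [      0   -23/2       9  -141/2 ]
R3 <- R3 - (-23/14)*R2:  [      0       0  195/14  -390/7 ]
Row echelon form:
[ -6  7      -2  |      35 ]
[  0  7       3  |       9 ]
[  0  0  195/14  |  -390/7 ]
Back-substitution:
x_3 = (-390/7) / (195/14) = -4
x_2 = (9 - (3)*(-4)) / 7 = 3
x_1 = (35 - (7)*(3) - (-2)*(-4)) / -6 = -1

(-1, 3, -4)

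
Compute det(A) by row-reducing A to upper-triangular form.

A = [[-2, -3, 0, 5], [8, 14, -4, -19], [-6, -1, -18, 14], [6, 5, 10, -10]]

det(A) = 16

Forward elimination:
R2 <- R2 - (-4)*R1:  [  0   2  -4   1 ]
R3 <- R3 - (3)*R1:  [   0    8  -18   -1 ]
R4 <- R4 - (-3)*R1:  [  0  -4  10   5 ]
R3 <- R3 - (4)*R2:  [  0   0  -2  -5 ]
R4 <- R4 - (-2)*R2:  [ 0  0  2  7 ]
R4 <- R4 - (-1)*R3:  [ 0  0  0  2 ]
Upper-triangular form:
[ -2  -3   0   5 ]
[  0   2  -4   1 ]
[  0   0  -2  -5 ]
[  0   0   0   2 ]
det(A) = (-1)^0 * (-2) * (2) * (-2) * (2) = 16  (0 row swaps -> sign +1)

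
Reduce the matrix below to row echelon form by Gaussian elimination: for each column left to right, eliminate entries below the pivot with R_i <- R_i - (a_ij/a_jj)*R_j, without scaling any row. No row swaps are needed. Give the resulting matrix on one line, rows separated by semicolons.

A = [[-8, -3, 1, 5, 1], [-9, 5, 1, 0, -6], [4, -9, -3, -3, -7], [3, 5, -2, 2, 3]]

REF = [-8 -3 1 5 1; 0 67/8 -1/8 -45/8 -57/8; 0 0 -178/67 -506/67 -1034/67; 0 0 0 973/89 1404/89]

Forward elimination:
R2 <- R2 - (9/8)*R1:  [     0   67/8   -1/8  -45/8  -57/8 ]
R3 <- R3 - (-1/2)*R1:  [     0  -21/2   -5/2   -1/2  -13/2 ]
R4 <- R4 - (-3/8)*R1:  [     0   31/8  -13/8   31/8   27/8 ]
R3 <- R3 - (-84/67)*R2:  [        0         0   -178/67   -506/67  -1034/67 ]
R4 <- R4 - (31/67)*R2:  [       0        0  -105/67   434/67   447/67 ]
R4 <- R4 - (105/178)*R3:  [       0        0        0   973/89  1404/89 ]
Row echelon form:
[ -8    -3        1        5         1 ]
[  0  67/8     -1/8    -45/8     -57/8 ]
[  0     0  -178/67  -506/67  -1034/67 ]
[  0     0        0   973/89   1404/89 ]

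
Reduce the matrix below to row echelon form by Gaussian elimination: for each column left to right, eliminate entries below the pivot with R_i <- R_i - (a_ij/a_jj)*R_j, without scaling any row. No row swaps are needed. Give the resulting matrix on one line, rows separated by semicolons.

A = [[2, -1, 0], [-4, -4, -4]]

REF = [2 -1 0; 0 -6 -4]

Forward elimination:
R2 <- R2 - (-2)*R1:  [  0  -6  -4 ]
Row echelon form:
[ 2  -1   0 ]
[ 0  -6  -4 ]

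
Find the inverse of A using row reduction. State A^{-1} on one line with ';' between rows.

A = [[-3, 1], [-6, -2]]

Gauss-Jordan on [A | I]:
R1 <- (1/-3)*R1:  [    1  -1/3  |  -1/3     0 ]
R2 <- R2 - (-6)*R1:  [  0  -4  |  -2   1 ]
R2 <- (1/-4)*R2:  [    0     1  |   1/2  -1/4 ]
R1 <- R1 - (-1/3)*R2:  [     1      0  |   -1/6  -1/12 ]
Right block of [I | A^{-1}] is the inverse:
[ -1/6  -1/12 ]
[  1/2   -1/4 ]

inverse = [-1/6 -1/12; 1/2 -1/4]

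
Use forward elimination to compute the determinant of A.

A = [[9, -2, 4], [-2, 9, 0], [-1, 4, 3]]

det(A) = 235

Forward elimination:
R2 <- R2 - (-2/9)*R1:  [    0  77/9   8/9 ]
R3 <- R3 - (-1/9)*R1:  [    0  34/9  31/9 ]
R3 <- R3 - (34/77)*R2:  [      0       0  235/77 ]
Upper-triangular form:
[ 9    -2       4 ]
[ 0  77/9     8/9 ]
[ 0     0  235/77 ]
det(A) = (-1)^0 * (9) * (77/9) * (235/77) = 235  (0 row swaps -> sign +1)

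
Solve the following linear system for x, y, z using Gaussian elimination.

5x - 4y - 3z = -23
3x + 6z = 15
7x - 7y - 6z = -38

Forward elimination on [A|b]:
R2 <- R2 - (3/5)*R1:  [     0   12/5   39/5  144/5 ]
R3 <- R3 - (7/5)*R1:  [     0   -7/5   -9/5  -29/5 ]
R3 <- R3 - (-7/12)*R2:  [    0     0  11/4    11 ]
Row echelon form:
[ 5    -4    -3  |    -23 ]
[ 0  12/5  39/5  |  144/5 ]
[ 0     0  11/4  |     11 ]
Back-substitution:
z = (11) / (11/4) = 4
y = (144/5 - (39/5)*(4)) / (12/5) = -1
x = (-23 - (-4)*(-1) - (-3)*(4)) / 5 = -3

(-3, -1, 4)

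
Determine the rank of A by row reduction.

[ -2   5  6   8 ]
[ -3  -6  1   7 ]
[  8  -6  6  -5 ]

Row reduction:
R2 <- R2 - (3/2)*R1:  [     0  -27/2     -8     -5 ]
R3 <- R3 - (-4)*R1:  [  0  14  30  27 ]
R3 <- R3 - (-28/27)*R2:  [      0       0  586/27  589/27 ]
Row echelon form:
[ -2      5       6       8 ]
[  0  -27/2      -8      -5 ]
[  0      0  586/27  589/27 ]
Nonzero rows / pivot columns: 3

rank(A) = 3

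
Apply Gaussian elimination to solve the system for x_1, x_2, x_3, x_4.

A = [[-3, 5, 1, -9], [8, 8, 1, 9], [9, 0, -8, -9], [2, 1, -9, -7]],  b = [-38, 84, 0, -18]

Forward elimination on [A|b]:
R2 <- R2 - (-8/3)*R1:  [     0   64/3   11/3    -15  -52/3 ]
R3 <- R3 - (-3)*R1:  [    0    15    -5   -36  -114 ]
R4 <- R4 - (-2/3)*R1:  [      0    13/3   -25/3     -13  -130/3 ]
R3 <- R3 - (45/64)*R2:  [        0         0   -485/64  -1629/64  -1629/16 ]
R4 <- R4 - (13/64)*R2:  [       0        0  -581/64  -637/64  -637/16 ]
R4 <- R4 - (581/485)*R3:  [         0          0          0   9961/485  39844/485 ]
Row echelon form:
[ -3     5        1        -9  |        -38 ]
[  0  64/3     11/3       -15  |      -52/3 ]
[  0     0  -485/64  -1629/64  |   -1629/16 ]
[  0     0        0  9961/485  |  39844/485 ]
Back-substitution:
x_4 = (39844/485) / (9961/485) = 4
x_3 = (-1629/16 - (-1629/64)*(4)) / (-485/64) = 0
x_2 = (-52/3 - (11/3)*(0) - (-15)*(4)) / (64/3) = 2
x_1 = (-38 - (5)*(2) - (1)*(0) - (-9)*(4)) / -3 = 4

(4, 2, 0, 4)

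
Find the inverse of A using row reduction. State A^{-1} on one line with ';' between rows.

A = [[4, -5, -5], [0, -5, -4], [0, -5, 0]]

Gauss-Jordan on [A | I]:
R1 <- (1/4)*R1:  [    1  -5/4  -5/4  |   1/4     0     0 ]
R2 <- (1/-5)*R2:  [    0     1   4/5  |     0  -1/5     0 ]
R1 <- R1 - (-5/4)*R2:  [    1     0  -1/4  |   1/4  -1/4     0 ]
R3 <- R3 - (-5)*R2:  [  0   0   4  |   0  -1   1 ]
R3 <- (1/4)*R3:  [    0     0     1  |     0  -1/4   1/4 ]
R1 <- R1 - (-1/4)*R3:  [     1      0      0  |    1/4  -5/16   1/16 ]
R2 <- R2 - (4/5)*R3:  [    0     1     0  |     0     0  -1/5 ]
Right block of [I | A^{-1}] is the inverse:
[ 1/4  -5/16  1/16 ]
[   0      0  -1/5 ]
[   0   -1/4   1/4 ]

inverse = [1/4 -5/16 1/16; 0 0 -1/5; 0 -1/4 1/4]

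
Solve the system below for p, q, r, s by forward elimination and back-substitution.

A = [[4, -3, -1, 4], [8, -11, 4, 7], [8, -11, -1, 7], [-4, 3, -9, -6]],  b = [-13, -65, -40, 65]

Forward elimination on [A|b]:
R2 <- R2 - (2)*R1:  [   0   -5    6   -1  -39 ]
R3 <- R3 - (2)*R1:  [   0   -5    1   -1  -14 ]
R4 <- R4 - (-1)*R1:  [   0    0  -10   -2   52 ]
R3 <- R3 - (1)*R2:  [  0   0  -5   0  25 ]
R4 <- R4 - (2)*R3:  [  0   0   0  -2   2 ]
Row echelon form:
[ 4  -3  -1   4  |  -13 ]
[ 0  -5   6  -1  |  -39 ]
[ 0   0  -5   0  |   25 ]
[ 0   0   0  -2  |    2 ]
Back-substitution:
s = (2) / -2 = -1
r = (25) / -5 = -5
q = (-39 - (6)*(-5) - (-1)*(-1)) / -5 = 2
p = (-13 - (-3)*(2) - (-1)*(-5) - (4)*(-1)) / 4 = -2

(-2, 2, -5, -1)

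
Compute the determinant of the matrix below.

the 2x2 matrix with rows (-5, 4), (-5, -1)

Forward elimination:
R2 <- R2 - (1)*R1:  [  0  -5 ]
Upper-triangular form:
[ -5   4 ]
[  0  -5 ]
det(A) = (-1)^0 * (-5) * (-5) = 25  (0 row swaps -> sign +1)

det(A) = 25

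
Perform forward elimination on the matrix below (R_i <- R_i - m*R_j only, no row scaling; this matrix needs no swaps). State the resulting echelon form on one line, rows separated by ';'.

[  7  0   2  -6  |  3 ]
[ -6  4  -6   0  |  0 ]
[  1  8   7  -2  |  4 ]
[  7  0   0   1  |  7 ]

Forward elimination:
R2 <- R2 - (-6/7)*R1:  [     0      4  -30/7  -36/7   18/7 ]
R3 <- R3 - (1/7)*R1:  [    0     8  47/7  -8/7  25/7 ]
R4 <- R4 - (1)*R1:  [  0   0  -2   7   4 ]
R3 <- R3 - (2)*R2:  [     0      0  107/7   64/7  -11/7 ]
R4 <- R4 - (-14/107)*R3:  [       0        0        0  877/107  406/107 ]
Row echelon form:
[ 7  0      2       -6  |        3 ]
[ 0  4  -30/7    -36/7  |     18/7 ]
[ 0  0  107/7     64/7  |    -11/7 ]
[ 0  0      0  877/107  |  406/107 ]

REF = [7 0 2 -6 3; 0 4 -30/7 -36/7 18/7; 0 0 107/7 64/7 -11/7; 0 0 0 877/107 406/107]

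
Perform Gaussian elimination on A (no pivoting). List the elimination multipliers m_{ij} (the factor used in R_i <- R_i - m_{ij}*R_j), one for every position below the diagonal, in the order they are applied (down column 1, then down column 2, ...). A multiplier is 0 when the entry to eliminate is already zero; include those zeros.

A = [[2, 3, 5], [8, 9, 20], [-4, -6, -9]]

multipliers: 4, -2, 0

Forward elimination:
R2 <- R2 - (4)*R1:  [  0  -3   0 ]
R3 <- R3 - (-2)*R1:  [ 0  0  1 ]
R3: entry in column 2 is already 0 -> m_{32} = 0 (no row operation needed)
Multipliers (in order of application): m_{21} = 4, m_{31} = -2, m_{32} = 0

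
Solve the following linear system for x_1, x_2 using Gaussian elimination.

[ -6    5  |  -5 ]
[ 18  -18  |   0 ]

Forward elimination on [A|b]:
R2 <- R2 - (-3)*R1:  [   0   -3  -15 ]
Row echelon form:
[ -6   5  |   -5 ]
[  0  -3  |  -15 ]
Back-substitution:
x_2 = (-15) / -3 = 5
x_1 = (-5 - (5)*(5)) / -6 = 5

(5, 5)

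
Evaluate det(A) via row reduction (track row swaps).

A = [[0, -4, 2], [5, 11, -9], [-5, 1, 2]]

Forward elimination:
R1 <-> R2   (pivot in column 1 was zero)
[  5  11  -9 ]
[  0  -4   2 ]
[ -5   1   2 ]
R3 <- R3 - (-1)*R1:  [  0  12  -7 ]
R3 <- R3 - (-3)*R2:  [  0   0  -1 ]
Upper-triangular form:
[ 5  11  -9 ]
[ 0  -4   2 ]
[ 0   0  -1 ]
det(A) = (-1)^1 * (5) * (-4) * (-1) = -20  (1 row swap -> sign -1)

det(A) = -20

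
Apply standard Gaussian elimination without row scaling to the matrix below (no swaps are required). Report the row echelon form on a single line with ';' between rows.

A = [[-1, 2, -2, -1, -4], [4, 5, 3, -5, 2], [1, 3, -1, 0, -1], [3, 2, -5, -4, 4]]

REF = [-1 2 -2 -1 -4; 0 13 -5 -9 -14; 0 0 -14/13 32/13 5/13; 0 0 0 -137/7 -31/14]

Forward elimination:
R2 <- R2 - (-4)*R1:  [   0   13   -5   -9  -14 ]
R3 <- R3 - (-1)*R1:  [  0   5  -3  -1  -5 ]
R4 <- R4 - (-3)*R1:  [   0    8  -11   -7   -8 ]
R3 <- R3 - (5/13)*R2:  [      0       0  -14/13   32/13    5/13 ]
R4 <- R4 - (8/13)*R2:  [       0        0  -103/13   -19/13     8/13 ]
R4 <- R4 - (103/14)*R3:  [      0       0       0  -137/7  -31/14 ]
Row echelon form:
[ -1   2      -2      -1      -4 ]
[  0  13      -5      -9     -14 ]
[  0   0  -14/13   32/13    5/13 ]
[  0   0       0  -137/7  -31/14 ]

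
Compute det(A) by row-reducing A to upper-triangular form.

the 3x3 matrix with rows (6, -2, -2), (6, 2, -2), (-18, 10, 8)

Forward elimination:
R2 <- R2 - (1)*R1:  [ 0  4  0 ]
R3 <- R3 - (-3)*R1:  [ 0  4  2 ]
R3 <- R3 - (1)*R2:  [ 0  0  2 ]
Upper-triangular form:
[ 6  -2  -2 ]
[ 0   4   0 ]
[ 0   0   2 ]
det(A) = (-1)^0 * (6) * (4) * (2) = 48  (0 row swaps -> sign +1)

det(A) = 48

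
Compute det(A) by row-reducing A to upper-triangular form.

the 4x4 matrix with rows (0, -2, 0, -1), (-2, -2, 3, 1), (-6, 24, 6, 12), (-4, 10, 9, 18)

det(A) = 36

Forward elimination:
R1 <-> R2   (pivot in column 1 was zero)
[ -2  -2  3   1 ]
[  0  -2  0  -1 ]
[ -6  24  6  12 ]
[ -4  10  9  18 ]
R3 <- R3 - (3)*R1:  [  0  30  -3   9 ]
R4 <- R4 - (2)*R1:  [  0  14   3  16 ]
R3 <- R3 - (-15)*R2:  [  0   0  -3  -6 ]
R4 <- R4 - (-7)*R2:  [ 0  0  3  9 ]
R4 <- R4 - (-1)*R3:  [ 0  0  0  3 ]
Upper-triangular form:
[ -2  -2   3   1 ]
[  0  -2   0  -1 ]
[  0   0  -3  -6 ]
[  0   0   0   3 ]
det(A) = (-1)^1 * (-2) * (-2) * (-3) * (3) = 36  (1 row swap -> sign -1)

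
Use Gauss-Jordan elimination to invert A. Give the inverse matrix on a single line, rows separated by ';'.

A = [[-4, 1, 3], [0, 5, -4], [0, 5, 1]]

Gauss-Jordan on [A | I]:
R1 <- (1/-4)*R1:  [    1  -1/4  -3/4  |  -1/4     0     0 ]
R2 <- (1/5)*R2:  [    0     1  -4/5  |     0   1/5     0 ]
R1 <- R1 - (-1/4)*R2:  [      1       0  -19/20  |    -1/4    1/20       0 ]
R3 <- R3 - (5)*R2:  [  0   0   5  |   0  -1   1 ]
R3 <- (1/5)*R3:  [    0     0     1  |     0  -1/5   1/5 ]
R1 <- R1 - (-19/20)*R3:  [      1       0       0  |    -1/4   -7/50  19/100 ]
R2 <- R2 - (-4/5)*R3:  [    0     1     0  |     0  1/25  4/25 ]
Right block of [I | A^{-1}] is the inverse:
[ -1/4  -7/50  19/100 ]
[    0   1/25    4/25 ]
[    0   -1/5     1/5 ]

inverse = [-1/4 -7/50 19/100; 0 1/25 4/25; 0 -1/5 1/5]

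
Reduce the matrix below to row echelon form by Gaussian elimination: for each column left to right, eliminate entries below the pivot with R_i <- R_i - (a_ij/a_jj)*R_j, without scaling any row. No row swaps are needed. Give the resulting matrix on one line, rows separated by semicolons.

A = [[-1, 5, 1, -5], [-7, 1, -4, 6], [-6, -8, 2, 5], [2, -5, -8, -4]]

Forward elimination:
R2 <- R2 - (7)*R1:  [   0  -34  -11   41 ]
R3 <- R3 - (6)*R1:  [   0  -38   -4   35 ]
R4 <- R4 - (-2)*R1:  [   0    5   -6  -14 ]
R3 <- R3 - (19/17)*R2:  [       0        0   141/17  -184/17 ]
R4 <- R4 - (-5/34)*R2:  [       0        0  -259/34  -271/34 ]
R4 <- R4 - (-259/282)*R3:  [         0          0          0  -5051/282 ]
Row echelon form:
[ -1    5       1         -5 ]
[  0  -34     -11         41 ]
[  0    0  141/17    -184/17 ]
[  0    0       0  -5051/282 ]

REF = [-1 5 1 -5; 0 -34 -11 41; 0 0 141/17 -184/17; 0 0 0 -5051/282]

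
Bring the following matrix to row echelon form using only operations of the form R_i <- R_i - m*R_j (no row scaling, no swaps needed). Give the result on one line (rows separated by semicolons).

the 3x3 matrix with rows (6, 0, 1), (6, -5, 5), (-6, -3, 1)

Forward elimination:
R2 <- R2 - (1)*R1:  [  0  -5   4 ]
R3 <- R3 - (-1)*R1:  [  0  -3   2 ]
R3 <- R3 - (3/5)*R2:  [    0     0  -2/5 ]
Row echelon form:
[ 6   0     1 ]
[ 0  -5     4 ]
[ 0   0  -2/5 ]

REF = [6 0 1; 0 -5 4; 0 0 -2/5]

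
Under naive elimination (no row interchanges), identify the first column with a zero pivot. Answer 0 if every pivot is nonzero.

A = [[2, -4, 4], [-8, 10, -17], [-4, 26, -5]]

first zero-pivot column = 3

Naive forward elimination:
R2 <- R2 - (-4)*R1:  [  0  -6  -1 ]
R3 <- R3 - (-2)*R1:  [  0  18   3 ]
R3 <- R3 - (-3)*R2:  [ 0  0  0 ]
Matrix at this point:
[ 2  -4   4 ]
[ 0  -6  -1 ]
[ 0   0   0 ]
Pivot entry (3,3) in the last row is zero and there are no rows below to swap with -> zero pivot in column 3 (A is singular).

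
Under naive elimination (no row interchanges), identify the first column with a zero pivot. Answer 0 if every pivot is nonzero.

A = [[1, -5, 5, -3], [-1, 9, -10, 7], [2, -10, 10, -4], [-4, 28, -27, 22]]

first zero-pivot column = 3

Naive forward elimination:
R2 <- R2 - (-1)*R1:  [  0   4  -5   4 ]
R3 <- R3 - (2)*R1:  [ 0  0  0  2 ]
R4 <- R4 - (-4)*R1:  [  0   8  -7  10 ]
R4 <- R4 - (2)*R2:  [ 0  0  3  2 ]
Matrix at this point:
[ 1  -5   5  -3 ]
[ 0   4  -5   4 ]
[ 0   0   0   2 ]
[ 0   0   3   2 ]
Pivot entry (3,3) is zero but row 4 has 3 in column 3 -> naive elimination stops; a row interchange (e.g. R3 <-> R4) would be required here.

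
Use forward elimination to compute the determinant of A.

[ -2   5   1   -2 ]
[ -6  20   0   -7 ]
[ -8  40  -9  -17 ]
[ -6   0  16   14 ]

Forward elimination:
R2 <- R2 - (3)*R1:  [  0   5  -3  -1 ]
R3 <- R3 - (4)*R1:  [   0   20  -13   -9 ]
R4 <- R4 - (3)*R1:  [   0  -15   13   20 ]
R3 <- R3 - (4)*R2:  [  0   0  -1  -5 ]
R4 <- R4 - (-3)*R2:  [  0   0   4  17 ]
R4 <- R4 - (-4)*R3:  [  0   0   0  -3 ]
Upper-triangular form:
[ -2  5   1  -2 ]
[  0  5  -3  -1 ]
[  0  0  -1  -5 ]
[  0  0   0  -3 ]
det(A) = (-1)^0 * (-2) * (5) * (-1) * (-3) = -30  (0 row swaps -> sign +1)

det(A) = -30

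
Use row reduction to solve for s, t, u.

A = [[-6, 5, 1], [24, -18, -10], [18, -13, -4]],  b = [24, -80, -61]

(0, 5, -1)

Forward elimination on [A|b]:
R2 <- R2 - (-4)*R1:  [  0   2  -6  16 ]
R3 <- R3 - (-3)*R1:  [  0   2  -1  11 ]
R3 <- R3 - (1)*R2:  [  0   0   5  -5 ]
Row echelon form:
[ -6  5   1  |  24 ]
[  0  2  -6  |  16 ]
[  0  0   5  |  -5 ]
Back-substitution:
u = (-5) / 5 = -1
t = (16 - (-6)*(-1)) / 2 = 5
s = (24 - (5)*(5) - (1)*(-1)) / -6 = 0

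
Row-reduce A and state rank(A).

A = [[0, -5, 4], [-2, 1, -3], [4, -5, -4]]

Row reduction:
R1 <-> R2   (pivot in column 1 was zero)
[ -2   1  -3 ]
[  0  -5   4 ]
[  4  -5  -4 ]
R3 <- R3 - (-2)*R1:  [   0   -3  -10 ]
R3 <- R3 - (3/5)*R2:  [     0      0  -62/5 ]
Row echelon form:
[ -2   1     -3 ]
[  0  -5      4 ]
[  0   0  -62/5 ]
Nonzero rows / pivot columns: 3

rank(A) = 3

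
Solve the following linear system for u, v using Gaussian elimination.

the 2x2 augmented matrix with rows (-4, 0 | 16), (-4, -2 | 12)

Forward elimination on [A|b]:
R2 <- R2 - (1)*R1:  [  0  -2  -4 ]
Row echelon form:
[ -4   0  |  16 ]
[  0  -2  |  -4 ]
Back-substitution:
v = (-4) / -2 = 2
u = (16) / -4 = -4

(-4, 2)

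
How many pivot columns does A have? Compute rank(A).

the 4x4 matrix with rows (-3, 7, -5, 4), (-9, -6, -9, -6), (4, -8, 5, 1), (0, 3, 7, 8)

Row reduction:
R2 <- R2 - (3)*R1:  [   0  -27    6  -18 ]
R3 <- R3 - (-4/3)*R1:  [    0   4/3  -5/3  19/3 ]
R3 <- R3 - (-4/81)*R2:  [      0       0  -37/27    49/9 ]
R4 <- R4 - (-1/9)*R2:  [    0     0  23/3     6 ]
R4 <- R4 - (-207/37)*R3:  [       0        0        0  1349/37 ]
Row echelon form:
[ -3    7      -5        4 ]
[  0  -27       6      -18 ]
[  0    0  -37/27     49/9 ]
[  0    0       0  1349/37 ]
Nonzero rows / pivot columns: 4

rank(A) = 4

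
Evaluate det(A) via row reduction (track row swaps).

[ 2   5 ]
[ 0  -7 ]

Forward elimination:
Upper-triangular form:
[ 2   5 ]
[ 0  -7 ]
det(A) = (-1)^0 * (2) * (-7) = -14  (0 row swaps -> sign +1)

det(A) = -14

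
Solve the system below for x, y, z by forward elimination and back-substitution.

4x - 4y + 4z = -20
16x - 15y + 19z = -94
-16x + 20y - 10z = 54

Forward elimination on [A|b]:
R2 <- R2 - (4)*R1:  [   0    1    3  -14 ]
R3 <- R3 - (-4)*R1:  [   0    4    6  -26 ]
R3 <- R3 - (4)*R2:  [  0   0  -6  30 ]
Row echelon form:
[ 4  -4   4  |  -20 ]
[ 0   1   3  |  -14 ]
[ 0   0  -6  |   30 ]
Back-substitution:
z = (30) / -6 = -5
y = (-14 - (3)*(-5)) / 1 = 1
x = (-20 - (-4)*(1) - (4)*(-5)) / 4 = 1

(1, 1, -5)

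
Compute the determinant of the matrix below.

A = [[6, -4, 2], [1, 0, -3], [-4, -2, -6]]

det(A) = -112

Forward elimination:
R2 <- R2 - (1/6)*R1:  [     0    2/3  -10/3 ]
R3 <- R3 - (-2/3)*R1:  [     0  -14/3  -14/3 ]
R3 <- R3 - (-7)*R2:  [   0    0  -28 ]
Upper-triangular form:
[ 6   -4      2 ]
[ 0  2/3  -10/3 ]
[ 0    0    -28 ]
det(A) = (-1)^0 * (6) * (2/3) * (-28) = -112  (0 row swaps -> sign +1)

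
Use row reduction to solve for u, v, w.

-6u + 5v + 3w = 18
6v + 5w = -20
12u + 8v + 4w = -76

Forward elimination on [A|b]:
R3 <- R3 - (-2)*R1:  [   0   18   10  -40 ]
R3 <- R3 - (3)*R2:  [  0   0  -5  20 ]
Row echelon form:
[ -6  5   3  |   18 ]
[  0  6   5  |  -20 ]
[  0  0  -5  |   20 ]
Back-substitution:
w = (20) / -5 = -4
v = (-20 - (5)*(-4)) / 6 = 0
u = (18 - (5)*(0) - (3)*(-4)) / -6 = -5

(-5, 0, -4)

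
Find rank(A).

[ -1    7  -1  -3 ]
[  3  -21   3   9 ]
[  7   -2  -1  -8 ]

Row reduction:
R2 <- R2 - (-3)*R1:  [ 0  0  0  0 ]
R3 <- R3 - (-7)*R1:  [   0   47   -8  -29 ]
R2 <-> R3   (pivot in column 2 was zero)
[ -1   7  -1   -3 ]
[  0  47  -8  -29 ]
[  0   0   0    0 ]
Row echelon form:
[ -1   7  -1   -3 ]
[  0  47  -8  -29 ]
[  0   0   0    0 ]
Nonzero rows / pivot columns: 2

rank(A) = 2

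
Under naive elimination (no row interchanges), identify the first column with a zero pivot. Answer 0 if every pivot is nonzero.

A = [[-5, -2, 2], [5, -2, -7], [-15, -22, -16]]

first zero-pivot column = 0

Naive forward elimination:
R2 <- R2 - (-1)*R1:  [  0  -4  -5 ]
R3 <- R3 - (3)*R1:  [   0  -16  -22 ]
R3 <- R3 - (4)*R2:  [  0   0  -2 ]
All pivots nonzero; naive elimination completes without hitting a zero pivot.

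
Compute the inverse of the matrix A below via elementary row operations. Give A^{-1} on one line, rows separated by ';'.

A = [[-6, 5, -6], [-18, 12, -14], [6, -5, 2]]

inverse = [23/36 -5/18 -1/36; 2/3 -1/3 -1/3; -1/4 0 -1/4]

Gauss-Jordan on [A | I]:
R1 <- (1/-6)*R1:  [    1  -5/6     1  |  -1/6     0     0 ]
R2 <- R2 - (-18)*R1:  [  0  -3   4  |  -3   1   0 ]
R3 <- R3 - (6)*R1:  [  0   0  -4  |   1   0   1 ]
R2 <- (1/-3)*R2:  [    0     1  -4/3  |     1  -1/3     0 ]
R1 <- R1 - (-5/6)*R2:  [     1      0   -1/9  |    2/3  -5/18      0 ]
R3 <- (1/-4)*R3:  [    0     0     1  |  -1/4     0  -1/4 ]
R1 <- R1 - (-1/9)*R3:  [     1      0      0  |  23/36  -5/18  -1/36 ]
R2 <- R2 - (-4/3)*R3:  [    0     1     0  |   2/3  -1/3  -1/3 ]
Right block of [I | A^{-1}] is the inverse:
[ 23/36  -5/18  -1/36 ]
[   2/3   -1/3   -1/3 ]
[  -1/4      0   -1/4 ]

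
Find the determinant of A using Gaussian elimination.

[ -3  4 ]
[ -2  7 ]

det(A) = -13

Forward elimination:
R2 <- R2 - (2/3)*R1:  [    0  13/3 ]
Upper-triangular form:
[ -3     4 ]
[  0  13/3 ]
det(A) = (-1)^0 * (-3) * (13/3) = -13  (0 row swaps -> sign +1)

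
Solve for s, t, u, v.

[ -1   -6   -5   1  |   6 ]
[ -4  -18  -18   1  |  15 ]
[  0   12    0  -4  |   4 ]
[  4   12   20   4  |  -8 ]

Forward elimination on [A|b]:
R2 <- R2 - (4)*R1:  [  0   6   2  -3  -9 ]
R4 <- R4 - (-4)*R1:  [   0  -12    0    8   16 ]
R3 <- R3 - (2)*R2:  [  0   0  -4   2  22 ]
R4 <- R4 - (-2)*R2:  [  0   0   4   2  -2 ]
R4 <- R4 - (-1)*R3:  [  0   0   0   4  20 ]
Row echelon form:
[ -1  -6  -5   1  |   6 ]
[  0   6   2  -3  |  -9 ]
[  0   0  -4   2  |  22 ]
[  0   0   0   4  |  20 ]
Back-substitution:
v = (20) / 4 = 5
u = (22 - (2)*(5)) / -4 = -3
t = (-9 - (2)*(-3) - (-3)*(5)) / 6 = 2
s = (6 - (-6)*(2) - (-5)*(-3) - (1)*(5)) / -1 = 2

(2, 2, -3, 5)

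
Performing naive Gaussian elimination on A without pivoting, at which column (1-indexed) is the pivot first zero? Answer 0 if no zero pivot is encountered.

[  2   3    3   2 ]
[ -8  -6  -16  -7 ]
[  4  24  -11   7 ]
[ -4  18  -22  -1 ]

first zero-pivot column = 0

Naive forward elimination:
R2 <- R2 - (-4)*R1:  [  0   6  -4   1 ]
R3 <- R3 - (2)*R1:  [   0   18  -17    3 ]
R4 <- R4 - (-2)*R1:  [   0   24  -16    3 ]
R3 <- R3 - (3)*R2:  [  0   0  -5   0 ]
R4 <- R4 - (4)*R2:  [  0   0   0  -1 ]
All pivots nonzero; naive elimination completes without hitting a zero pivot.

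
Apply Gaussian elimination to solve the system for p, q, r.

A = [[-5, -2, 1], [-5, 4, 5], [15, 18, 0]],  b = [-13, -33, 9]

(3, -2, -2)

Forward elimination on [A|b]:
R2 <- R2 - (1)*R1:  [   0    6    4  -20 ]
R3 <- R3 - (-3)*R1:  [   0   12    3  -30 ]
R3 <- R3 - (2)*R2:  [  0   0  -5  10 ]
Row echelon form:
[ -5  -2   1  |  -13 ]
[  0   6   4  |  -20 ]
[  0   0  -5  |   10 ]
Back-substitution:
r = (10) / -5 = -2
q = (-20 - (4)*(-2)) / 6 = -2
p = (-13 - (-2)*(-2) - (1)*(-2)) / -5 = 3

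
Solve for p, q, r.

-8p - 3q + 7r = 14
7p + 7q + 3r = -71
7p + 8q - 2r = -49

(-5, -3, -5)

Forward elimination on [A|b]:
R2 <- R2 - (-7/8)*R1:  [      0    35/8    73/8  -235/4 ]
R3 <- R3 - (-7/8)*R1:  [      0    43/8    33/8  -147/4 ]
R3 <- R3 - (43/35)*R2:  [       0        0  -248/35    248/7 ]
Row echelon form:
[ -8    -3        7  |      14 ]
[  0  35/8     73/8  |  -235/4 ]
[  0     0  -248/35  |   248/7 ]
Back-substitution:
r = (248/7) / (-248/35) = -5
q = (-235/4 - (73/8)*(-5)) / (35/8) = -3
p = (14 - (-3)*(-3) - (7)*(-5)) / -8 = -5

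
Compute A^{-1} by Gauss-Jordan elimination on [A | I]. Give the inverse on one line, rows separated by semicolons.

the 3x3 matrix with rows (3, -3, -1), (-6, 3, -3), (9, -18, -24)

inverse = [-7/3 -1 2/9; -19/6 -7/6 5/18; 3/2 1/2 -1/6]

Gauss-Jordan on [A | I]:
R1 <- (1/3)*R1:  [    1    -1  -1/3  |   1/3     0     0 ]
R2 <- R2 - (-6)*R1:  [  0  -3  -5  |   2   1   0 ]
R3 <- R3 - (9)*R1:  [   0   -9  -21  |   -3    0    1 ]
R2 <- (1/-3)*R2:  [    0     1   5/3  |  -2/3  -1/3     0 ]
R1 <- R1 - (-1)*R2:  [    1     0   4/3  |  -1/3  -1/3     0 ]
R3 <- R3 - (-9)*R2:  [  0   0  -6  |  -9  -3   1 ]
R3 <- (1/-6)*R3:  [    0     0     1  |   3/2   1/2  -1/6 ]
R1 <- R1 - (4/3)*R3:  [    1     0     0  |  -7/3    -1   2/9 ]
R2 <- R2 - (5/3)*R3:  [     0      1      0  |  -19/6   -7/6   5/18 ]
Right block of [I | A^{-1}] is the inverse:
[  -7/3    -1   2/9 ]
[ -19/6  -7/6  5/18 ]
[   3/2   1/2  -1/6 ]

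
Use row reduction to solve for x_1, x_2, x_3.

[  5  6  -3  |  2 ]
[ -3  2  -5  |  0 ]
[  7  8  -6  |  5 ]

Forward elimination on [A|b]:
R2 <- R2 - (-3/5)*R1:  [     0   28/5  -34/5    6/5 ]
R3 <- R3 - (7/5)*R1:  [    0  -2/5  -9/5  11/5 ]
R3 <- R3 - (-1/14)*R2:  [     0      0  -16/7   16/7 ]
Row echelon form:
[ 5     6     -3  |     2 ]
[ 0  28/5  -34/5  |   6/5 ]
[ 0     0  -16/7  |  16/7 ]
Back-substitution:
x_3 = (16/7) / (-16/7) = -1
x_2 = (6/5 - (-34/5)*(-1)) / (28/5) = -1
x_1 = (2 - (6)*(-1) - (-3)*(-1)) / 5 = 1

(1, -1, -1)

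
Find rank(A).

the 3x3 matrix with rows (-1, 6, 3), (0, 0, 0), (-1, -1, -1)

Row reduction:
R3 <- R3 - (1)*R1:  [  0  -7  -4 ]
R2 <-> R3   (pivot in column 2 was zero)
[ -1   6   3 ]
[  0  -7  -4 ]
[  0   0   0 ]
Row echelon form:
[ -1   6   3 ]
[  0  -7  -4 ]
[  0   0   0 ]
Nonzero rows / pivot columns: 2

rank(A) = 2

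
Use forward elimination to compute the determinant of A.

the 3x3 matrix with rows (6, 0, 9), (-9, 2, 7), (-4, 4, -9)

Forward elimination:
R2 <- R2 - (-3/2)*R1:  [    0     2  41/2 ]
R3 <- R3 - (-2/3)*R1:  [  0   4  -3 ]
R3 <- R3 - (2)*R2:  [   0    0  -44 ]
Upper-triangular form:
[ 6  0     9 ]
[ 0  2  41/2 ]
[ 0  0   -44 ]
det(A) = (-1)^0 * (6) * (2) * (-44) = -528  (0 row swaps -> sign +1)

det(A) = -528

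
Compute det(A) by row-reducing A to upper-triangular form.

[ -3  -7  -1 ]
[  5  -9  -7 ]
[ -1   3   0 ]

det(A) = -118

Forward elimination:
R2 <- R2 - (-5/3)*R1:  [     0  -62/3  -26/3 ]
R3 <- R3 - (1/3)*R1:  [    0  16/3   1/3 ]
R3 <- R3 - (-8/31)*R2:  [      0       0  -59/31 ]
Upper-triangular form:
[ -3     -7      -1 ]
[  0  -62/3   -26/3 ]
[  0      0  -59/31 ]
det(A) = (-1)^0 * (-3) * (-62/3) * (-59/31) = -118  (0 row swaps -> sign +1)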